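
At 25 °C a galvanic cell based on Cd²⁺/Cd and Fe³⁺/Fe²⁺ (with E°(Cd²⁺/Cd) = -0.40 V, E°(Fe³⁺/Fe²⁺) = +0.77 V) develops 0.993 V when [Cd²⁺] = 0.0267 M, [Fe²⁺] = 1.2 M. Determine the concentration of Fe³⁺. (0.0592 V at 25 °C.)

2 × 10^-4 M

From the Nernst equation, log Q = n(E° − E)/0.0592 = 2(1.17 − 0.993)/0.0592 = 5.980, so Q = 9.54 × 10^5.
With Q = [Cd²⁺]·[Fe²⁺]^2/[Fe³⁺]^2 and the known concentrations, [Fe³⁺]^2 in the denominator gives [Fe³⁺] = 2 × 10^-4 M.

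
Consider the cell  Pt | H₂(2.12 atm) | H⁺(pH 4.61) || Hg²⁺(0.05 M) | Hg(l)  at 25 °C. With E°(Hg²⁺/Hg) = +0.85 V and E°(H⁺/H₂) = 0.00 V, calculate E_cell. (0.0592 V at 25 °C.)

1.09 V

The Hg²⁺/Hg couple is the cathode, so E°_cell = 0.85 V; n = 2.
[H⁺] = 10^(−4.61) = 2.5 × 10^-5 M, and Q = [H⁺]^2 / ([Hg²⁺]·P(H₂)) = 5.68 × 10^-9.
E = E° − (0.0592/2) log Q = 0.85 − (0.0592/2)(-8.245) = 1.094 V.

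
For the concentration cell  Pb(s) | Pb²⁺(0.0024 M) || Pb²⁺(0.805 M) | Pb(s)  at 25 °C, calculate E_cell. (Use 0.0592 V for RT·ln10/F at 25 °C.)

Both half-cells are Pb²⁺/Pb, so E°_cell = 0. The concentrated side is the cathode; the cell reaction moves Pb²⁺ from high to low concentration with n = 2.
Q = [Pb²⁺]_dilute/[Pb²⁺]_conc = 0.0024/0.805 = 0.00298.
E = 0 − (0.0592/2) log Q = −(0.0592/2)(-2.526) = 0.0748 V.

0.075 V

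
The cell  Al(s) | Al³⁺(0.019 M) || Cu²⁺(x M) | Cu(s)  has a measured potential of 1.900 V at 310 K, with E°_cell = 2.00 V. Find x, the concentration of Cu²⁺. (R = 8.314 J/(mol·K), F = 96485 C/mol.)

From the Nernst equation, ln Q = nF(E° − E)/RT = 6×96485×(2.00 − 1.900)/(8.314×310) = 22.462, so Q = 5.69 × 10^9.
With Q = [Al³⁺]^2/[Cu²⁺]^3 and the known concentrations, [Cu²⁺]^3 in the denominator gives [Cu²⁺] = 4 × 10^-5 M.

4 × 10^-5 M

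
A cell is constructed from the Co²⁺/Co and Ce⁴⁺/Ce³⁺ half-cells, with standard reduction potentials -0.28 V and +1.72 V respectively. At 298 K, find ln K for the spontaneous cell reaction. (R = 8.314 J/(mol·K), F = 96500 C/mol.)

E°_cell = +1.72 − (-0.28) = 2.00 V, with n = 2 electrons transferred.
At equilibrium E = 0, so the Nernst equation gives ln K = nFE°/RT = (2)(96500)(2.00)/((8.314)(298)) = 155.80.

ln K = 155.8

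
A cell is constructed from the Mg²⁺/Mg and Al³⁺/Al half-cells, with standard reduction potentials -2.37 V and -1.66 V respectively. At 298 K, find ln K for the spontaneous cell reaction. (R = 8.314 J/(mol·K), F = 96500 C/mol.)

ln K = 165.9

E°_cell = -1.66 − (-2.37) = 0.71 V, with n = 6 electrons transferred.
At equilibrium E = 0, so the Nernst equation gives ln K = nFE°/RT = (6)(96500)(0.71)/((8.314)(298)) = 165.92.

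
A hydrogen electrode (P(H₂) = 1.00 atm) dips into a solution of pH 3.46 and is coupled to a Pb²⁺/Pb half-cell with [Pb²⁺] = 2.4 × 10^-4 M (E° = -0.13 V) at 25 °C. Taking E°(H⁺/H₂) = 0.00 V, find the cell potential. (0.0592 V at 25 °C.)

0.032 V

The hydrogen couple is the cathode, so E°_cell = 0.13 V; n = 2.
[H⁺] = 10^(−3.46) = 3.5 × 10^-4 M, and Q = [Pb²⁺]·P(H₂) / [H⁺]^2 = 2000.
E = E° − (0.0592/2) log Q = 0.13 − (0.0592/2)(3.300) = 0.032 V.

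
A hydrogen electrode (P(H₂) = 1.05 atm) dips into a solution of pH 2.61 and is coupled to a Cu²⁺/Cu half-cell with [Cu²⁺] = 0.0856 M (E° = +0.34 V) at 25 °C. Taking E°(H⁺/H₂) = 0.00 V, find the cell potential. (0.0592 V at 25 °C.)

0.46 V

The Cu²⁺/Cu couple is the cathode, so E°_cell = 0.34 V; n = 2.
[H⁺] = 10^(−2.61) = 0.0025 M, and Q = [H⁺]^2 / ([Cu²⁺]·P(H₂)) = 6.7 × 10^-5.
E = E° − (0.0592/2) log Q = 0.34 − (0.0592/2)(-4.174) = 0.464 V.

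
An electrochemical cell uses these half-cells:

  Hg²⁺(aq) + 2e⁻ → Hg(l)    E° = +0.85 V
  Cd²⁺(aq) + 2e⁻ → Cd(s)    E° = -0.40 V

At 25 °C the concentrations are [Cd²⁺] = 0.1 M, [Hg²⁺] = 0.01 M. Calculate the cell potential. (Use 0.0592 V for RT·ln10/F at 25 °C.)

The Hg²⁺/Hg couple has the higher reduction potential and acts as the cathode, so E°_cell = +0.85 − (-0.40) = 1.25 V.
Balancing electrons gives n = 2; the reaction quotient is Q = [Cd²⁺]/[Hg²⁺] = 10.0.
At 25 °C, E = E° − (0.0592/n) log Q = 1.25 − (0.0592/2)(1.000) = 1.250 − 0.030 = 1.220 V.

1.22 V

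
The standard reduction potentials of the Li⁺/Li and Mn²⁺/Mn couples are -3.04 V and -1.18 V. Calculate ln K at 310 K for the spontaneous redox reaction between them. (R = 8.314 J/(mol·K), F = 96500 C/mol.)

E°_cell = -1.18 − (-3.04) = 1.86 V, with n = 2 electrons transferred.
At equilibrium E = 0, so the Nernst equation gives ln K = nFE°/RT = (2)(96500)(1.86)/((8.314)(310)) = 139.28.

ln K = 139.3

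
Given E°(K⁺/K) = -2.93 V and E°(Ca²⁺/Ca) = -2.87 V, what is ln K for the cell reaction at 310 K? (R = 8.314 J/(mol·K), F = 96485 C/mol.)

ln K = 4.5

E°_cell = -2.87 − (-2.93) = 0.06 V, with n = 2 electrons transferred.
At equilibrium E = 0, so the Nernst equation gives ln K = nFE°/RT = (2)(96485)(0.06)/((8.314)(310)) = 4.49.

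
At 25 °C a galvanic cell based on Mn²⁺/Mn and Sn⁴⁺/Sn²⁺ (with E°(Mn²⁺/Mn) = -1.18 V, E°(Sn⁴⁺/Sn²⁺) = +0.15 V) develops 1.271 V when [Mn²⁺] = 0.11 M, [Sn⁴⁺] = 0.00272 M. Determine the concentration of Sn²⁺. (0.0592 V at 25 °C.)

From the Nernst equation, log Q = n(E° − E)/0.0592 = 2(1.33 − 1.271)/0.0592 = 1.993, so Q = 98.5.
With Q = [Mn²⁺]·[Sn²⁺]/[Sn⁴⁺] and the known concentrations, [Sn²⁺] in the numerator gives [Sn²⁺] = 2.4 M.

2.4 M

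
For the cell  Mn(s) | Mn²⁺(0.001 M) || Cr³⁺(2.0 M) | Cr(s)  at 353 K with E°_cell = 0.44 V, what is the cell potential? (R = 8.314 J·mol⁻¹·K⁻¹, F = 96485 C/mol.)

0.552 V

Balancing electrons gives n = 6; the reaction quotient is Q = [Mn²⁺]^3/[Cr³⁺]^2 = 2.5 × 10^-10.
E = E° − (RT/nF) ln Q = 0.44 − (8.314×353)/(6×96485) × (-22.110) = 0.440 + 0.112 = 0.552 V.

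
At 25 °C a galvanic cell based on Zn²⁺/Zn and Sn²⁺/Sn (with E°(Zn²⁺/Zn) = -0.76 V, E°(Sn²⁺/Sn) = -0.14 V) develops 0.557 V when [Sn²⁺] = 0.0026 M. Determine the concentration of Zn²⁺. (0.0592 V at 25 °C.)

0.35 M

From the Nernst equation, log Q = n(E° − E)/0.0592 = 2(0.62 − 0.557)/0.0592 = 2.128, so Q = 134.
With Q = [Zn²⁺]/[Sn²⁺] and the known concentrations, [Zn²⁺] in the numerator gives [Zn²⁺] = 0.35 M.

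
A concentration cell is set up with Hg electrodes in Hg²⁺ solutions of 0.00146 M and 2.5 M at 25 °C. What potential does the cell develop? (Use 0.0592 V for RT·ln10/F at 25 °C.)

Both half-cells are Hg²⁺/Hg, so E°_cell = 0. The concentrated side is the cathode; the cell reaction moves Hg²⁺ from high to low concentration with n = 2.
Q = [Hg²⁺]_dilute/[Hg²⁺]_conc = 0.00146/2.5 = 5.84 × 10^-4.
E = 0 − (0.0592/2) log Q = −(0.0592/2)(-3.234) = 0.0957 V.

0.096 V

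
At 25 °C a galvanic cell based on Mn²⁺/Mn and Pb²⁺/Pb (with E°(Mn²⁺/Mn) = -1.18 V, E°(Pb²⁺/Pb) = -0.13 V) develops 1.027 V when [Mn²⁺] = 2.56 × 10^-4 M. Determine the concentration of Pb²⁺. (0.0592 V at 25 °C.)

From the Nernst equation, log Q = n(E° − E)/0.0592 = 2(1.05 − 1.027)/0.0592 = 0.777, so Q = 5.98.
With Q = [Mn²⁺]/[Pb²⁺] and the known concentrations, [Pb²⁺] in the denominator gives [Pb²⁺] = 4.3 × 10^-5 M.

4.3 × 10^-5 M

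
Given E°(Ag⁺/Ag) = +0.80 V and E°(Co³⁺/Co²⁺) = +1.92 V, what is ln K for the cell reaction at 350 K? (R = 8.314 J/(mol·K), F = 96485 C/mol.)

E°_cell = +1.92 − (+0.80) = 1.12 V, with n = 1 electron transferred.
At equilibrium E = 0, so the Nernst equation gives ln K = nFE°/RT = (1)(96485)(1.12)/((8.314)(350)) = 37.14.

ln K = 37.1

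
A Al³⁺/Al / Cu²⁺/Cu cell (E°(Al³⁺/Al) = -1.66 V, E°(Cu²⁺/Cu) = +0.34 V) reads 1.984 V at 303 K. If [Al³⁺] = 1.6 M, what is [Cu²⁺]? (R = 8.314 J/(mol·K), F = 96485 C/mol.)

From the Nernst equation, ln Q = nF(E° − E)/RT = 6×96485×(2.00 − 1.984)/(8.314×303) = 3.677, so Q = 39.5.
With Q = [Al³⁺]^2/[Cu²⁺]^3 and the known concentrations, [Cu²⁺]^3 in the denominator gives [Cu²⁺] = 0.4 M.

0.4 M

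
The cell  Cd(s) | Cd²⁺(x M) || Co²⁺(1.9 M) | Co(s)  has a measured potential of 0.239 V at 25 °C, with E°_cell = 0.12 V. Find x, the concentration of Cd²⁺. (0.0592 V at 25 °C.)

1.8 × 10^-4 M

From the Nernst equation, log Q = n(E° − E)/0.0592 = 2(0.12 − 0.239)/0.0592 = -4.020, so Q = 9.54 × 10^-5.
With Q = [Cd²⁺]/[Co²⁺] and the known concentrations, [Cd²⁺] in the numerator gives [Cd²⁺] = 1.8 × 10^-4 M.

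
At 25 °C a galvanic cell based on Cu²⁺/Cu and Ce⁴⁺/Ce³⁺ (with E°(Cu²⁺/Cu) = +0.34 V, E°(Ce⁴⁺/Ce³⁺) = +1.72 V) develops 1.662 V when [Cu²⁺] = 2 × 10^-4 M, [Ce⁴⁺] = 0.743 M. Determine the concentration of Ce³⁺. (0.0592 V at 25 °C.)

From the Nernst equation, log Q = n(E° − E)/0.0592 = 2(1.38 − 1.662)/0.0592 = -9.527, so Q = 2.97 × 10^-10.
With Q = [Cu²⁺]·[Ce³⁺]^2/[Ce⁴⁺]^2 and the known concentrations, [Ce³⁺]^2 in the numerator gives [Ce³⁺] = 9.1 × 10^-4 M.

9.1 × 10^-4 M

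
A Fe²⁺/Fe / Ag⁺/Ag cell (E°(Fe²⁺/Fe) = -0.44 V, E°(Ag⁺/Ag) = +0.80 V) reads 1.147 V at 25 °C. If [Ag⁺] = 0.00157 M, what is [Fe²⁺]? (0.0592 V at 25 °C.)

0.0034 M

From the Nernst equation, log Q = n(E° − E)/0.0592 = 2(1.24 − 1.147)/0.0592 = 3.142, so Q = 1390.
With Q = [Fe²⁺]/[Ag⁺]^2 and the known concentrations, [Fe²⁺] in the numerator gives [Fe²⁺] = 0.0034 M.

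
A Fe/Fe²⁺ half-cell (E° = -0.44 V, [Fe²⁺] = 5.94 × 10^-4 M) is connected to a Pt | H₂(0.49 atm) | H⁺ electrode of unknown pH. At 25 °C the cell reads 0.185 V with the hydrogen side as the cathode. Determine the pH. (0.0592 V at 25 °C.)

pH = 6.08

E°_cell = 0.44 V and n = 2.
log Q = n(E° − E)/0.0592 = 2×(0.44 − 0.185)/0.0592 = 8.615.
With Q = [Fe²⁺]·P(H₂) / [H⁺]^2, solving for [H⁺] gives log[H⁺] = -6.075, so pH = 6.08.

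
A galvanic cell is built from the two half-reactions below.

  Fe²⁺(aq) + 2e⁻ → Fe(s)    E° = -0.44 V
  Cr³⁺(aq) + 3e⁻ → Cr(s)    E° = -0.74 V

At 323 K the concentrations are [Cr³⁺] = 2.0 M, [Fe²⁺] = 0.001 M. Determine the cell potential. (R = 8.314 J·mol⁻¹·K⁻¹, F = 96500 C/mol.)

The Fe²⁺/Fe couple has the higher reduction potential and acts as the cathode, so E°_cell = -0.44 − (-0.74) = 0.30 V.
Balancing electrons gives n = 6; the reaction quotient is Q = [Cr³⁺]^2/[Fe²⁺]^3 = 4 × 10^9.
E = E° − (RT/nF) ln Q = 0.30 − (8.314×323)/(6×96500) × (22.110) = 0.300 − 0.103 = 0.197 V.

0.197 V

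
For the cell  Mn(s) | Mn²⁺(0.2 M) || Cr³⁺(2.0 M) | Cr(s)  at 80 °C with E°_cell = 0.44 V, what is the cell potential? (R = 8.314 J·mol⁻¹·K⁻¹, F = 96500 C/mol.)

Balancing electrons gives n = 6; the reaction quotient is Q = [Mn²⁺]^3/[Cr³⁺]^2 = 0.00200.
E = E° − (RT/nF) ln Q = 0.44 − (8.314×353)/(6×96500) × (-6.215) = 0.440 + 0.032 = 0.472 V.

0.472 V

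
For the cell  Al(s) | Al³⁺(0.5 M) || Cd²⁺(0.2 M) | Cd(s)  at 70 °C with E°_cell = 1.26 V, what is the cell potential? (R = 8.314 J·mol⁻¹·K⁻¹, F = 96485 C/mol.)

Balancing electrons gives n = 6; the reaction quotient is Q = [Al³⁺]^2/[Cd²⁺]^3 = 31.2.
E = E° − (RT/nF) ln Q = 1.26 − (8.314×343)/(6×96485) × (3.442) = 1.260 − 0.017 = 1.243 V.

1.24 V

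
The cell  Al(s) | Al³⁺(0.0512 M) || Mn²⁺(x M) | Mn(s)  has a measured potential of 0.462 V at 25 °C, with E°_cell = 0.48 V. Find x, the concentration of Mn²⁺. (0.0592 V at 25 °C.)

From the Nernst equation, log Q = n(E° − E)/0.0592 = 6(0.48 − 0.462)/0.0592 = 1.824, so Q = 66.7.
With Q = [Al³⁺]^2/[Mn²⁺]^3 and the known concentrations, [Mn²⁺]^3 in the denominator gives [Mn²⁺] = 0.034 M.

0.034 M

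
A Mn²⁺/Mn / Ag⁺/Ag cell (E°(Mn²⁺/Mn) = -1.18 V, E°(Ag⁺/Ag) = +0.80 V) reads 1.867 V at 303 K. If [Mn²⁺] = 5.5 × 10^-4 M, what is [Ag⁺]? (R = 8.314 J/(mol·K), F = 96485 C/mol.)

3.1 × 10^-4 M

From the Nernst equation, ln Q = nF(E° − E)/RT = 2×96485×(1.98 − 1.867)/(8.314×303) = 8.656, so Q = 5740.
With Q = [Mn²⁺]/[Ag⁺]^2 and the known concentrations, [Ag⁺]^2 in the denominator gives [Ag⁺] = 3.1 × 10^-4 M.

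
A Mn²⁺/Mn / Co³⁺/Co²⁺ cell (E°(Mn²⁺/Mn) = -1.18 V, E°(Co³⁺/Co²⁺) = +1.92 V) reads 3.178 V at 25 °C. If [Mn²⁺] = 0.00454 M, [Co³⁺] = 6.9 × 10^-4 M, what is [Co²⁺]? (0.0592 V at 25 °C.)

From the Nernst equation, log Q = n(E° − E)/0.0592 = 2(3.10 − 3.178)/0.0592 = -2.635, so Q = 0.00232.
With Q = [Mn²⁺]·[Co²⁺]^2/[Co³⁺]^2 and the known concentrations, [Co²⁺]^2 in the numerator gives [Co²⁺] = 4.9 × 10^-4 M.

4.9 × 10^-4 M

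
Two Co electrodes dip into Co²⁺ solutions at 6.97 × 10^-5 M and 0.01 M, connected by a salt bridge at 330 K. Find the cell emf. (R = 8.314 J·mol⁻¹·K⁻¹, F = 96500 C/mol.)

0.071 V

Both half-cells are Co²⁺/Co, so E°_cell = 0. The concentrated side is the cathode; the cell reaction moves Co²⁺ from high to low concentration with n = 2.
Q = [Co²⁺]_dilute/[Co²⁺]_conc = 6.97 × 10^-5/0.01 = 0.00697.
E = 0 − (RT/nF) ln Q = −((8.314×330)/(2×96500))(-4.966) = 0.0706 V.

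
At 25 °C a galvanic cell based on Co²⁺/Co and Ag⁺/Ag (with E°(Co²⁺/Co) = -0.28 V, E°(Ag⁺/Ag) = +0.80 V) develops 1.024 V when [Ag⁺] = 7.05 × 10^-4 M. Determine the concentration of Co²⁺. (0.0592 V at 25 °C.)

From the Nernst equation, log Q = n(E° − E)/0.0592 = 2(1.08 − 1.024)/0.0592 = 1.892, so Q = 78.0.
With Q = [Co²⁺]/[Ag⁺]^2 and the known concentrations, [Co²⁺] in the numerator gives [Co²⁺] = 3.9 × 10^-5 M.

3.9 × 10^-5 M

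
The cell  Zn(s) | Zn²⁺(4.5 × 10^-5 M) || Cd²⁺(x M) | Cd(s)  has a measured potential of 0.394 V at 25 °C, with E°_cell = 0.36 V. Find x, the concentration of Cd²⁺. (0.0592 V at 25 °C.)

From the Nernst equation, log Q = n(E° − E)/0.0592 = 2(0.36 − 0.394)/0.0592 = -1.149, so Q = 0.0710.
With Q = [Zn²⁺]/[Cd²⁺] and the known concentrations, [Cd²⁺] in the denominator gives [Cd²⁺] = 6.3 × 10^-4 M.

6.3 × 10^-4 M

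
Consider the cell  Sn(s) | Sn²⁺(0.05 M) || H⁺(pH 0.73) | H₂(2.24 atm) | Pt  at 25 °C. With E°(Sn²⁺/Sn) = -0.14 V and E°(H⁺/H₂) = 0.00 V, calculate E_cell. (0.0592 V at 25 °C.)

0.12 V

The hydrogen couple is the cathode, so E°_cell = 0.14 V; n = 2.
[H⁺] = 10^(−0.73) = 0.19 M, and Q = [Sn²⁺]·P(H₂) / [H⁺]^2 = 3.23.
E = E° − (0.0592/2) log Q = 0.14 − (0.0592/2)(0.509) = 0.125 V.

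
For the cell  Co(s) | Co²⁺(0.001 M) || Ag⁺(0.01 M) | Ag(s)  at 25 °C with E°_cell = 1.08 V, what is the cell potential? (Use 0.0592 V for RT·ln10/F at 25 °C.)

Balancing electrons gives n = 2; the reaction quotient is Q = [Co²⁺]/[Ag⁺]^2 = 10.0.
At 25 °C, E = E° − (0.0592/n) log Q = 1.08 − (0.0592/2)(1.000) = 1.080 − 0.030 = 1.050 V.

1.05 V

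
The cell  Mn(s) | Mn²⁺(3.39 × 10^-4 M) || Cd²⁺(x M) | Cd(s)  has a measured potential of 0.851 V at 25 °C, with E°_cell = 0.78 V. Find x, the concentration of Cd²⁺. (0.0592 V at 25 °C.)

From the Nernst equation, log Q = n(E° − E)/0.0592 = 2(0.78 − 0.851)/0.0592 = -2.399, so Q = 0.00399.
With Q = [Mn²⁺]/[Cd²⁺] and the known concentrations, [Cd²⁺] in the denominator gives [Cd²⁺] = 0.085 M.

0.085 M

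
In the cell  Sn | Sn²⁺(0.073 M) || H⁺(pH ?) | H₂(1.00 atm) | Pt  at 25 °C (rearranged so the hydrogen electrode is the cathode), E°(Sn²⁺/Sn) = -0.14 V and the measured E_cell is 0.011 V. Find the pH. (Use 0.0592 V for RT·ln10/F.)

pH = 2.75

E°_cell = 0.14 V and n = 2.
log Q = n(E° − E)/0.0592 = 2×(0.14 − 0.011)/0.0592 = 4.358.
With Q = [Sn²⁺]·P(H₂) / [H⁺]^2, solving for [H⁺] gives log[H⁺] = -2.747, so pH = 2.75.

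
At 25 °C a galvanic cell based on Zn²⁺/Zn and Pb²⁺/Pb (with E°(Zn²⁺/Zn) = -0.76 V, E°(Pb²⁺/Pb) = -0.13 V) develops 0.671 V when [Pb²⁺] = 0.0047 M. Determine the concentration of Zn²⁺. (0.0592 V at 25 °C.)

From the Nernst equation, log Q = n(E° − E)/0.0592 = 2(0.63 − 0.671)/0.0592 = -1.385, so Q = 0.0412.
With Q = [Zn²⁺]/[Pb²⁺] and the known concentrations, [Zn²⁺] in the numerator gives [Zn²⁺] = 1.9 × 10^-4 M.

1.9 × 10^-4 M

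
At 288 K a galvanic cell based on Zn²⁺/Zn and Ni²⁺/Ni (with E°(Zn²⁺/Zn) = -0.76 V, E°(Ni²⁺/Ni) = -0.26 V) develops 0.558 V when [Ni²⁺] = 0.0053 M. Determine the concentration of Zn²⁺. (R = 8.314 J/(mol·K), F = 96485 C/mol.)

4.9 × 10^-5 M

From the Nernst equation, ln Q = nF(E° − E)/RT = 2×96485×(0.50 − 0.558)/(8.314×288) = -4.674, so Q = 0.00933.
With Q = [Zn²⁺]/[Ni²⁺] and the known concentrations, [Zn²⁺] in the numerator gives [Zn²⁺] = 4.9 × 10^-5 M.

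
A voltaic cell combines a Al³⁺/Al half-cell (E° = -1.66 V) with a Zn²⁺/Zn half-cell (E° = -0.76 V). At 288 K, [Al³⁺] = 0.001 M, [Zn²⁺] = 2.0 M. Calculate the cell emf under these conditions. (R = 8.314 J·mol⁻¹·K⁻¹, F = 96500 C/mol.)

0.966 V

The Zn²⁺/Zn couple has the higher reduction potential and acts as the cathode, so E°_cell = -0.76 − (-1.66) = 0.90 V.
Balancing electrons gives n = 6; the reaction quotient is Q = [Al³⁺]^2/[Zn²⁺]^3 = 1.25 × 10^-7.
E = E° − (RT/nF) ln Q = 0.90 − (8.314×288)/(6×96500) × (-15.895) = 0.900 + 0.066 = 0.966 V.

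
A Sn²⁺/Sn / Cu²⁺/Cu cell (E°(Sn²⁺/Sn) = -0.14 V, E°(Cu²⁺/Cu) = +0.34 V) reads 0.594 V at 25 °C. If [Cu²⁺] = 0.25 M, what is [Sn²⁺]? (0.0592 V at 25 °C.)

3.5 × 10^-5 M

From the Nernst equation, log Q = n(E° − E)/0.0592 = 2(0.48 − 0.594)/0.0592 = -3.851, so Q = 1.41 × 10^-4.
With Q = [Sn²⁺]/[Cu²⁺] and the known concentrations, [Sn²⁺] in the numerator gives [Sn²⁺] = 3.5 × 10^-5 M.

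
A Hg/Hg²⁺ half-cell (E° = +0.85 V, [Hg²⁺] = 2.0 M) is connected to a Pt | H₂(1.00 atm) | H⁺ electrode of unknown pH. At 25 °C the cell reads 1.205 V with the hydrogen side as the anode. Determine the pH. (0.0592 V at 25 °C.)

E°_cell = 0.85 V and n = 2.
log Q = n(E° − E)/0.0592 = 2×(0.85 − 1.205)/0.0592 = -11.993.
With Q = [H⁺]^2 / ([Hg²⁺]·P(H₂)), solving for [H⁺] gives log[H⁺] = -5.846, so pH = 5.85.

pH = 5.85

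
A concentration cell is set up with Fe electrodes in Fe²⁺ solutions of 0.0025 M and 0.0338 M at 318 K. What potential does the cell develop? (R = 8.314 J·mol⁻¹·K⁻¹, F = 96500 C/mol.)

0.036 V

Both half-cells are Fe²⁺/Fe, so E°_cell = 0. The concentrated side is the cathode; the cell reaction moves Fe²⁺ from high to low concentration with n = 2.
Q = [Fe²⁺]_dilute/[Fe²⁺]_conc = 0.0025/0.0338 = 0.0740.
E = 0 − (RT/nF) ln Q = −((8.314×318)/(2×96500))(-2.604) = 0.0357 V.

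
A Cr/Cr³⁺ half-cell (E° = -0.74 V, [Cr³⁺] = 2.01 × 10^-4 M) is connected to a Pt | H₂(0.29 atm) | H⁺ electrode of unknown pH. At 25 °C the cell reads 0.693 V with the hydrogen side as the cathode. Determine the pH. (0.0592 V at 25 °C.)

pH = 2.29

E°_cell = 0.74 V and n = 6.
log Q = n(E° − E)/0.0592 = 6×(0.74 − 0.693)/0.0592 = 4.764.
With Q = [Cr³⁺]^2·P(H₂)^3 / [H⁺]^6, solving for [H⁺] gives log[H⁺] = -2.295, so pH = 2.29.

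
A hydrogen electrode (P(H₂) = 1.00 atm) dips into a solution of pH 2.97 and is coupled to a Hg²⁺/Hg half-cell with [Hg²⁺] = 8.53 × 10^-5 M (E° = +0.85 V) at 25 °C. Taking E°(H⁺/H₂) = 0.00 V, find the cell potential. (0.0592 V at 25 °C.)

0.91 V

The Hg²⁺/Hg couple is the cathode, so E°_cell = 0.85 V; n = 2.
[H⁺] = 10^(−2.97) = 0.0011 M, and Q = [H⁺]^2 / ([Hg²⁺]·P(H₂)) = 0.0135.
E = E° − (0.0592/2) log Q = 0.85 − (0.0592/2)(-1.871) = 0.905 V.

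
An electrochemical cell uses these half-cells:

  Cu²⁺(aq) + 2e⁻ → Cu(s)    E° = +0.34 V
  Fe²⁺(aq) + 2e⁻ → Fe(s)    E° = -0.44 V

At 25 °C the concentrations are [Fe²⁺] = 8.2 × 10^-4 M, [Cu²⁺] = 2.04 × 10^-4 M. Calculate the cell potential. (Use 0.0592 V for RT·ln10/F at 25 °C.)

The Cu²⁺/Cu couple has the higher reduction potential and acts as the cathode, so E°_cell = +0.34 − (-0.44) = 0.78 V.
Balancing electrons gives n = 2; the reaction quotient is Q = [Fe²⁺]/[Cu²⁺] = 4.02.
At 25 °C, E = E° − (0.0592/n) log Q = 0.78 − (0.0592/2)(0.604) = 0.780 − 0.018 = 0.762 V.

0.762 V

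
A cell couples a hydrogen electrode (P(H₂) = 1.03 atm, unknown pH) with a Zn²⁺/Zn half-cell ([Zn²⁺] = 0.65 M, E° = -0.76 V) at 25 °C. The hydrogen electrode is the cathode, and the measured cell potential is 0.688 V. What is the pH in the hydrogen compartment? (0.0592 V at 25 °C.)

pH = 1.30

E°_cell = 0.76 V and n = 2.
log Q = n(E° − E)/0.0592 = 2×(0.76 − 0.688)/0.0592 = 2.432.
With Q = [Zn²⁺]·P(H₂) / [H⁺]^2, solving for [H⁺] gives log[H⁺] = -1.303, so pH = 1.30.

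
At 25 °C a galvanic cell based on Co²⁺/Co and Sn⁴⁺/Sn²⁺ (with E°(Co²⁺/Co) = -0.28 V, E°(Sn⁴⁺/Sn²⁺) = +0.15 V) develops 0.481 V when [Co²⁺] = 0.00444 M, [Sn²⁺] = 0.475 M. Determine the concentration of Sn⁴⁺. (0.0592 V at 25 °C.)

0.11 M

From the Nernst equation, log Q = n(E° − E)/0.0592 = 2(0.43 − 0.481)/0.0592 = -1.723, so Q = 0.0189.
With Q = [Co²⁺]·[Sn²⁺]/[Sn⁴⁺] and the known concentrations, [Sn⁴⁺] in the denominator gives [Sn⁴⁺] = 0.11 M.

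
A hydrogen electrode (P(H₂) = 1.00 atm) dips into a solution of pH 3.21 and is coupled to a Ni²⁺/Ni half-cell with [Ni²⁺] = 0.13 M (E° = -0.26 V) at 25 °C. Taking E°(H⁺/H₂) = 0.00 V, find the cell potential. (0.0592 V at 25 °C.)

0.096 V

The hydrogen couple is the cathode, so E°_cell = 0.26 V; n = 2.
[H⁺] = 10^(−3.21) = 6.2 × 10^-4 M, and Q = [Ni²⁺]·P(H₂) / [H⁺]^2 = 3.42 × 10^5.
E = E° − (0.0592/2) log Q = 0.26 − (0.0592/2)(5.534) = 0.096 V.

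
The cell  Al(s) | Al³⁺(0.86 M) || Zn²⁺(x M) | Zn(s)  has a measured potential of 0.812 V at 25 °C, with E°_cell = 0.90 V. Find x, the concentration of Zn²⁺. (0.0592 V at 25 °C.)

From the Nernst equation, log Q = n(E° − E)/0.0592 = 6(0.90 − 0.812)/0.0592 = 8.919, so Q = 8.3 × 10^8.
With Q = [Al³⁺]^2/[Zn²⁺]^3 and the known concentrations, [Zn²⁺]^3 in the denominator gives [Zn²⁺] = 9.6 × 10^-4 M.

9.6 × 10^-4 M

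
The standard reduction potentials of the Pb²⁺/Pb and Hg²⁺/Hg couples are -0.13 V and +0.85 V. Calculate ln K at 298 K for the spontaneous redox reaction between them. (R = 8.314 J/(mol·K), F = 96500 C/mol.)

E°_cell = +0.85 − (-0.13) = 0.98 V, with n = 2 electrons transferred.
At equilibrium E = 0, so the Nernst equation gives ln K = nFE°/RT = (2)(96500)(0.98)/((8.314)(298)) = 76.34.

ln K = 76.3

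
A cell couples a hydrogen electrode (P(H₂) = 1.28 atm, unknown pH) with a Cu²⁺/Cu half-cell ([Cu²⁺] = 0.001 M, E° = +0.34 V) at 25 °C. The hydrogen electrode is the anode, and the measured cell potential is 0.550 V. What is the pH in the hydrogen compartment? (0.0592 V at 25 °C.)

pH = 4.99

E°_cell = 0.34 V and n = 2.
log Q = n(E° − E)/0.0592 = 2×(0.34 − 0.550)/0.0592 = -7.095.
With Q = [H⁺]^2 / ([Cu²⁺]·P(H₂)), solving for [H⁺] gives log[H⁺] = -4.994, so pH = 4.99.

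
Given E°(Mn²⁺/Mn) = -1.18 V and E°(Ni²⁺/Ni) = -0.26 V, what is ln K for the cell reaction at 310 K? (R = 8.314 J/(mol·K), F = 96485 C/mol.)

E°_cell = -0.26 − (-1.18) = 0.92 V, with n = 2 electrons transferred.
At equilibrium E = 0, so the Nernst equation gives ln K = nFE°/RT = (2)(96485)(0.92)/((8.314)(310)) = 68.88.

ln K = 68.9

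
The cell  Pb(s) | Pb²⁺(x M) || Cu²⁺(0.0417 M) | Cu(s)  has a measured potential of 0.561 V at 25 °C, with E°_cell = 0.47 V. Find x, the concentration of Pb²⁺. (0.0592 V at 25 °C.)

3.5 × 10^-5 M

From the Nernst equation, log Q = n(E° − E)/0.0592 = 2(0.47 − 0.561)/0.0592 = -3.074, so Q = 8.43 × 10^-4.
With Q = [Pb²⁺]/[Cu²⁺] and the known concentrations, [Pb²⁺] in the numerator gives [Pb²⁺] = 3.5 × 10^-5 M.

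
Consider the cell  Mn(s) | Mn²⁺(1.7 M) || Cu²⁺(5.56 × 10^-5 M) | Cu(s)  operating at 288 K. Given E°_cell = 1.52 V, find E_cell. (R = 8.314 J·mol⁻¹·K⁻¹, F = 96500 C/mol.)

Balancing electrons gives n = 2; the reaction quotient is Q = [Mn²⁺]/[Cu²⁺] = 3.06 × 10^4.
E = E° − (RT/nF) ln Q = 1.52 − (8.314×288)/(2×96500) × (10.328) = 1.520 − 0.128 = 1.392 V.

1.39 V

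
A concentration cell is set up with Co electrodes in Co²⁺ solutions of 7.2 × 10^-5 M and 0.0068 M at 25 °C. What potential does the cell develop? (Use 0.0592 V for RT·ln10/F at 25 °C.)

0.058 V

Both half-cells are Co²⁺/Co, so E°_cell = 0. The concentrated side is the cathode; the cell reaction moves Co²⁺ from high to low concentration with n = 2.
Q = [Co²⁺]_dilute/[Co²⁺]_conc = 7.2 × 10^-5/0.0068 = 0.0106.
E = 0 − (0.0592/2) log Q = −(0.0592/2)(-1.975) = 0.0585 V.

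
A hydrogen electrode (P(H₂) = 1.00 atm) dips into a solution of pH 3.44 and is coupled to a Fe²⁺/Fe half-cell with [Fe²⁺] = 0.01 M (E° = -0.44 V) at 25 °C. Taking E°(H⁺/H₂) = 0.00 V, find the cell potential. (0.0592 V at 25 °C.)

The hydrogen couple is the cathode, so E°_cell = 0.44 V; n = 2.
[H⁺] = 10^(−3.44) = 3.6 × 10^-4 M, and Q = [Fe²⁺]·P(H₂) / [H⁺]^2 = 7.59 × 10^4.
E = E° − (0.0592/2) log Q = 0.44 − (0.0592/2)(4.880) = 0.296 V.

0.30 V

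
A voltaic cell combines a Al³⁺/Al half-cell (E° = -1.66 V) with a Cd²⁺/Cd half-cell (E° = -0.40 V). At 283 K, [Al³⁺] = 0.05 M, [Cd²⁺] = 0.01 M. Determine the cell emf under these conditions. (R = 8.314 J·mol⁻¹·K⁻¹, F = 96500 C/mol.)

1.23 V

The Cd²⁺/Cd couple has the higher reduction potential and acts as the cathode, so E°_cell = -0.40 − (-1.66) = 1.26 V.
Balancing electrons gives n = 6; the reaction quotient is Q = [Al³⁺]^2/[Cd²⁺]^3 = 2500.
E = E° − (RT/nF) ln Q = 1.26 − (8.314×283)/(6×96500) × (7.824) = 1.260 − 0.032 = 1.228 V.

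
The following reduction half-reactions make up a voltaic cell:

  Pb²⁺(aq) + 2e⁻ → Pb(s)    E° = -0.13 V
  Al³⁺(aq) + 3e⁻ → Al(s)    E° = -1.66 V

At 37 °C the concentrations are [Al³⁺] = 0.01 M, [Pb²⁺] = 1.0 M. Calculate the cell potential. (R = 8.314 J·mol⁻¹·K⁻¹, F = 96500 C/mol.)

1.57 V

The Pb²⁺/Pb couple has the higher reduction potential and acts as the cathode, so E°_cell = -0.13 − (-1.66) = 1.53 V.
Balancing electrons gives n = 6; the reaction quotient is Q = [Al³⁺]^2/[Pb²⁺]^3 = 1 × 10^-4.
E = E° − (RT/nF) ln Q = 1.53 − (8.314×310)/(6×96500) × (-9.210) = 1.530 + 0.041 = 1.571 V.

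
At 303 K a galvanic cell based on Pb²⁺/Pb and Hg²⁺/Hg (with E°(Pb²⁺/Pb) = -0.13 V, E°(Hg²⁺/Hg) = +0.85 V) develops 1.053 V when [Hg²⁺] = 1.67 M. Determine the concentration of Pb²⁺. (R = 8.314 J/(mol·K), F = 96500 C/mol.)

0.0062 M

From the Nernst equation, ln Q = nF(E° − E)/RT = 2×96500×(0.98 − 1.053)/(8.314×303) = -5.593, so Q = 0.00372.
With Q = [Pb²⁺]/[Hg²⁺] and the known concentrations, [Pb²⁺] in the numerator gives [Pb²⁺] = 0.0062 M.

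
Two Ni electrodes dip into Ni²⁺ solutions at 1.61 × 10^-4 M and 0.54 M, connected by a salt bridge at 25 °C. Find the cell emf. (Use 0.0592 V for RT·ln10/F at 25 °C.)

Both half-cells are Ni²⁺/Ni, so E°_cell = 0. The concentrated side is the cathode; the cell reaction moves Ni²⁺ from high to low concentration with n = 2.
Q = [Ni²⁺]_dilute/[Ni²⁺]_conc = 1.61 × 10^-4/0.54 = 2.98 × 10^-4.
E = 0 − (0.0592/2) log Q = −(0.0592/2)(-3.526) = 0.1044 V.

0.10 V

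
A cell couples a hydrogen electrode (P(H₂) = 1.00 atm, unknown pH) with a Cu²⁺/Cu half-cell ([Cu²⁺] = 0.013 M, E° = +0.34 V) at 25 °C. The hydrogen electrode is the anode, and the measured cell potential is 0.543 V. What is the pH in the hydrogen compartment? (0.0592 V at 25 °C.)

E°_cell = 0.34 V and n = 2.
log Q = n(E° − E)/0.0592 = 2×(0.34 − 0.543)/0.0592 = -6.858.
With Q = [H⁺]^2 / ([Cu²⁺]·P(H₂)), solving for [H⁺] gives log[H⁺] = -4.372, so pH = 4.37.

pH = 4.37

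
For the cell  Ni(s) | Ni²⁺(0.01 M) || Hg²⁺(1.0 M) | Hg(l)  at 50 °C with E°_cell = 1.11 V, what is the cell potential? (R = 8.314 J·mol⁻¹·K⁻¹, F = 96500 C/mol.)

1.17 V

Balancing electrons gives n = 2; the reaction quotient is Q = [Ni²⁺]/[Hg²⁺] = 0.0100.
E = E° − (RT/nF) ln Q = 1.11 − (8.314×323)/(2×96500) × (-4.605) = 1.110 + 0.064 = 1.174 V.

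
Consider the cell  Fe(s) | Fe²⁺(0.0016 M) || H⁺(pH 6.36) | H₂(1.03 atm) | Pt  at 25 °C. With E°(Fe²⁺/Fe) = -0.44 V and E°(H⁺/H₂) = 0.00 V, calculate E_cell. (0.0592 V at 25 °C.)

The hydrogen couple is the cathode, so E°_cell = 0.44 V; n = 2.
[H⁺] = 10^(−6.36) = 4.4 × 10^-7 M, and Q = [Fe²⁺]·P(H₂) / [H⁺]^2 = 8.65 × 10^9.
E = E° − (0.0592/2) log Q = 0.44 − (0.0592/2)(9.937) = 0.146 V.

0.15 V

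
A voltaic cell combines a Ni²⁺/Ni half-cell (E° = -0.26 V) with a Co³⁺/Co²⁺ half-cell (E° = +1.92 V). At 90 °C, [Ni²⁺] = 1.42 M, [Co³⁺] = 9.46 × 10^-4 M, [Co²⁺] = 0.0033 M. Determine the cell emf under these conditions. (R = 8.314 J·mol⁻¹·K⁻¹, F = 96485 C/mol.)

The Co³⁺/Co²⁺ couple has the higher reduction potential and acts as the cathode, so E°_cell = +1.92 − (-0.26) = 2.18 V.
Balancing electrons gives n = 2; the reaction quotient is Q = [Ni²⁺]·[Co²⁺]^2/[Co³⁺]^2 = 17.3.
E = E° − (RT/nF) ln Q = 2.18 − (8.314×363)/(2×96485) × (2.850) = 2.180 − 0.045 = 2.135 V.

2.14 V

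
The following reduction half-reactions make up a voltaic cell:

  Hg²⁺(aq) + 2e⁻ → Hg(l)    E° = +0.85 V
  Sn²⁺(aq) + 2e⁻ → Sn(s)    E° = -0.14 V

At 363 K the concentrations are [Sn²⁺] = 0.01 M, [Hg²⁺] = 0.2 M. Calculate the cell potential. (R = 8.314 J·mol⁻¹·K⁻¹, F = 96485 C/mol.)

The Hg²⁺/Hg couple has the higher reduction potential and acts as the cathode, so E°_cell = +0.85 − (-0.14) = 0.99 V.
Balancing electrons gives n = 2; the reaction quotient is Q = [Sn²⁺]/[Hg²⁺] = 0.0500.
E = E° − (RT/nF) ln Q = 0.99 − (8.314×363)/(2×96485) × (-2.996) = 0.990 + 0.047 = 1.037 V.

1.04 V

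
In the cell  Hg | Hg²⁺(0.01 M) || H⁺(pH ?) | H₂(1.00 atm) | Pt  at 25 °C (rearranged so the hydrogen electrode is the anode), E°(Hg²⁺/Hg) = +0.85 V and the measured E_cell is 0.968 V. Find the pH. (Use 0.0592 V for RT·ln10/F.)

pH = 2.99

E°_cell = 0.85 V and n = 2.
log Q = n(E° − E)/0.0592 = 2×(0.85 − 0.968)/0.0592 = -3.986.
With Q = [H⁺]^2 / ([Hg²⁺]·P(H₂)), solving for [H⁺] gives log[H⁺] = -2.993, so pH = 2.99.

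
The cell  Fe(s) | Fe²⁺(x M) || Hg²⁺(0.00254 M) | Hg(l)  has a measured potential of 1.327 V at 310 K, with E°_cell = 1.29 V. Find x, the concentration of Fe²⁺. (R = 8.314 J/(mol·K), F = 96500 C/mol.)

1.6 × 10^-4 M

From the Nernst equation, ln Q = nF(E° − E)/RT = 2×96500×(1.29 − 1.327)/(8.314×310) = -2.771, so Q = 0.0626.
With Q = [Fe²⁺]/[Hg²⁺] and the known concentrations, [Fe²⁺] in the numerator gives [Fe²⁺] = 1.6 × 10^-4 M.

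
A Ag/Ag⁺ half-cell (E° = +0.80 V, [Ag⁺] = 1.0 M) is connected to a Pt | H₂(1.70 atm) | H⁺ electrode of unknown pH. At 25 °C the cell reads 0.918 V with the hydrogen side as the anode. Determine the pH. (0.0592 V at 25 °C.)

E°_cell = 0.80 V and n = 2.
log Q = n(E° − E)/0.0592 = 2×(0.80 − 0.918)/0.0592 = -3.986.
With Q = [H⁺]^2 / ([Ag⁺]^2·P(H₂)), solving for [H⁺] gives log[H⁺] = -1.878, so pH = 1.88.

pH = 1.88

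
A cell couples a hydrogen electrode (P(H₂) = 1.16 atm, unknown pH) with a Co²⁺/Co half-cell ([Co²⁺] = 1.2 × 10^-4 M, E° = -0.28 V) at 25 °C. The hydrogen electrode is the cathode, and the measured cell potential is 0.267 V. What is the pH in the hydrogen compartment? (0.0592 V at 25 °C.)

pH = 2.15

E°_cell = 0.28 V and n = 2.
log Q = n(E° − E)/0.0592 = 2×(0.28 − 0.267)/0.0592 = 0.439.
With Q = [Co²⁺]·P(H₂) / [H⁺]^2, solving for [H⁺] gives log[H⁺] = -2.148, so pH = 2.15.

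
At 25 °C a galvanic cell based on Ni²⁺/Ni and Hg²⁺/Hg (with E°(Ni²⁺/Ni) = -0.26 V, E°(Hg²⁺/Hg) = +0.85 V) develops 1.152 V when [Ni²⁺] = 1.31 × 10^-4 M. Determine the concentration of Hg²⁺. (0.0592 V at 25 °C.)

0.0034 M

From the Nernst equation, log Q = n(E° − E)/0.0592 = 2(1.11 − 1.152)/0.0592 = -1.419, so Q = 0.0381.
With Q = [Ni²⁺]/[Hg²⁺] and the known concentrations, [Hg²⁺] in the denominator gives [Hg²⁺] = 0.0034 M.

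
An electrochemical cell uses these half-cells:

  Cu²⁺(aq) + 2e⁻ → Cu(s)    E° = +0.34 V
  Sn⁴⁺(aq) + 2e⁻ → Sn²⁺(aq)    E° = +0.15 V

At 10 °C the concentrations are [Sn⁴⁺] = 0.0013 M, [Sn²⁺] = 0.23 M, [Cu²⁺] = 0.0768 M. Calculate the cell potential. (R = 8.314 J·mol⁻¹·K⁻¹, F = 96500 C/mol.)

0.222 V

The Cu²⁺/Cu couple has the higher reduction potential and acts as the cathode, so E°_cell = +0.34 − (+0.15) = 0.19 V.
Balancing electrons gives n = 2; the reaction quotient is Q = [Sn⁴⁺]/([Sn²⁺]·[Cu²⁺]) = 0.0736.
E = E° − (RT/nF) ln Q = 0.19 − (8.314×283)/(2×96500) × (-2.609) = 0.190 + 0.032 = 0.222 V.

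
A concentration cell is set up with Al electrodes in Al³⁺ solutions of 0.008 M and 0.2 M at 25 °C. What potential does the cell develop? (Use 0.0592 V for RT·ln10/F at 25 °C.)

Both half-cells are Al³⁺/Al, so E°_cell = 0. The concentrated side is the cathode; the cell reaction moves Al³⁺ from high to low concentration with n = 3.
Q = [Al³⁺]_dilute/[Al³⁺]_conc = 0.008/0.2 = 0.0400.
E = 0 − (0.0592/3) log Q = −(0.0592/3)(-1.398) = 0.0276 V.

0.028 V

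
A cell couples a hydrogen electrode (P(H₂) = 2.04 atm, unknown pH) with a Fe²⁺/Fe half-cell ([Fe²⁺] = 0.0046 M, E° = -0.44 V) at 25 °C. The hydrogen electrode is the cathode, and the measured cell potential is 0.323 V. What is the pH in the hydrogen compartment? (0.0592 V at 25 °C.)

E°_cell = 0.44 V and n = 2.
log Q = n(E° − E)/0.0592 = 2×(0.44 − 0.323)/0.0592 = 3.953.
With Q = [Fe²⁺]·P(H₂) / [H⁺]^2, solving for [H⁺] gives log[H⁺] = -2.990, so pH = 2.99.

pH = 2.99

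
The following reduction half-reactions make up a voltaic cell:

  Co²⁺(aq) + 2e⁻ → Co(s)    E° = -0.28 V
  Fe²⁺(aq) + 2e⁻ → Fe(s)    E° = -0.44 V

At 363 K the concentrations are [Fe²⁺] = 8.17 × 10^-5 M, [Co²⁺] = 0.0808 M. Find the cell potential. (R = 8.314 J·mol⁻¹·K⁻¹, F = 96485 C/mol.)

The Co²⁺/Co couple has the higher reduction potential and acts as the cathode, so E°_cell = -0.28 − (-0.44) = 0.16 V.
Balancing electrons gives n = 2; the reaction quotient is Q = [Fe²⁺]/[Co²⁺] = 0.00101.
E = E° − (RT/nF) ln Q = 0.16 − (8.314×363)/(2×96485) × (-6.897) = 0.160 + 0.108 = 0.268 V.

0.268 V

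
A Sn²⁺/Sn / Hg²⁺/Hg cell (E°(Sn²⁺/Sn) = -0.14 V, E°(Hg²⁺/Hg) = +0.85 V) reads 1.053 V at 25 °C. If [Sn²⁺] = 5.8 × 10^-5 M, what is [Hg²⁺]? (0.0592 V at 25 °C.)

From the Nernst equation, log Q = n(E° − E)/0.0592 = 2(0.99 − 1.053)/0.0592 = -2.128, so Q = 0.00744.
With Q = [Sn²⁺]/[Hg²⁺] and the known concentrations, [Hg²⁺] in the denominator gives [Hg²⁺] = 0.0078 M.

0.0078 M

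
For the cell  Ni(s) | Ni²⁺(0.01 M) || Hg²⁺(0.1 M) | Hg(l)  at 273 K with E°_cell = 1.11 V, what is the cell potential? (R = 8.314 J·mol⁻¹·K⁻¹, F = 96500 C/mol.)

Balancing electrons gives n = 2; the reaction quotient is Q = [Ni²⁺]/[Hg²⁺] = 0.100.
E = E° − (RT/nF) ln Q = 1.11 − (8.314×273)/(2×96500) × (-2.303) = 1.110 + 0.027 = 1.137 V.

1.14 V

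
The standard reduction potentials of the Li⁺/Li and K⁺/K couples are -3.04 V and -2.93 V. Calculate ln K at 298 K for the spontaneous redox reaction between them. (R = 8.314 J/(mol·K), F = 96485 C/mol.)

ln K = 4.3

E°_cell = -2.93 − (-3.04) = 0.11 V, with n = 1 electron transferred.
At equilibrium E = 0, so the Nernst equation gives ln K = nFE°/RT = (1)(96485)(0.11)/((8.314)(298)) = 4.28.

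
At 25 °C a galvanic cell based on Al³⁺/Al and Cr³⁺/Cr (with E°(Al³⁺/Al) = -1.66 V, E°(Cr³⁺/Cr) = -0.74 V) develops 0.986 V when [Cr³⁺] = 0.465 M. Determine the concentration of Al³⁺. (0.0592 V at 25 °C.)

From the Nernst equation, log Q = n(E° − E)/0.0592 = 3(0.92 − 0.986)/0.0592 = -3.345, so Q = 4.52 × 10^-4.
With Q = [Al³⁺]/[Cr³⁺] and the known concentrations, [Al³⁺] in the numerator gives [Al³⁺] = 2.1 × 10^-4 M.

2.1 × 10^-4 M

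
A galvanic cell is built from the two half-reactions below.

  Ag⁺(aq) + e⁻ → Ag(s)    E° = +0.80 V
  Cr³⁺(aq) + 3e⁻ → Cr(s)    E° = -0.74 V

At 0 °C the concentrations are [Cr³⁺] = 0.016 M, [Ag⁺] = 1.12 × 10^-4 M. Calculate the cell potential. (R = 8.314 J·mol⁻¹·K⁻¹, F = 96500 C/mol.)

1.36 V

The Ag⁺/Ag couple has the higher reduction potential and acts as the cathode, so E°_cell = +0.80 − (-0.74) = 1.54 V.
Balancing electrons gives n = 3; the reaction quotient is Q = [Cr³⁺]/[Ag⁺]^3 = 1.14 × 10^10.
E = E° − (RT/nF) ln Q = 1.54 − (8.314×273)/(3×96500) × (23.156) = 1.540 − 0.182 = 1.358 V.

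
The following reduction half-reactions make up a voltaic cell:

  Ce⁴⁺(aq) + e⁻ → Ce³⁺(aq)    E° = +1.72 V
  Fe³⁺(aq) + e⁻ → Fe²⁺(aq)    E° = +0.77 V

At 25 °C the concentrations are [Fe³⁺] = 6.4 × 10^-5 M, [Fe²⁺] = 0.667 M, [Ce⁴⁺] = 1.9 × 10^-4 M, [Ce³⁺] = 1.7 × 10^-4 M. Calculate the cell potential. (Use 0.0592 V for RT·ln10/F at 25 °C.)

The Ce⁴⁺/Ce³⁺ couple has the higher reduction potential and acts as the cathode, so E°_cell = +1.72 − (+0.77) = 0.95 V.
Balancing electrons gives n = 1; the reaction quotient is Q = [Fe³⁺]·[Ce³⁺]/([Fe²⁺]·[Ce⁴⁺]) = 8.59 × 10^-5.
At 25 °C, E = E° − (0.0592/n) log Q = 0.95 − (0.0592/1)(-4.066) = 0.950 + 0.241 = 1.191 V.

1.19 V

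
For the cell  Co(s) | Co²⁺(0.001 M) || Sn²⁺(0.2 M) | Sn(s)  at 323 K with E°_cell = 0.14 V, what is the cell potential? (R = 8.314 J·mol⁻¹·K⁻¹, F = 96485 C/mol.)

Balancing electrons gives n = 2; the reaction quotient is Q = [Co²⁺]/[Sn²⁺] = 0.00500.
E = E° − (RT/nF) ln Q = 0.14 − (8.314×323)/(2×96485) × (-5.298) = 0.140 + 0.074 = 0.214 V.

0.214 V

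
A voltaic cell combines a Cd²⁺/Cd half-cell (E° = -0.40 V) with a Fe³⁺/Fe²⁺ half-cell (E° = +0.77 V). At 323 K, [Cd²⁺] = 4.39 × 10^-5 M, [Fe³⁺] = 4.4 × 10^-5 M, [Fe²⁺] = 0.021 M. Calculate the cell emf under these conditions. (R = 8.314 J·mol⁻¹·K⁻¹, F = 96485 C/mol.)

1.14 V

The Fe³⁺/Fe²⁺ couple has the higher reduction potential and acts as the cathode, so E°_cell = +0.77 − (-0.40) = 1.17 V.
Balancing electrons gives n = 2; the reaction quotient is Q = [Cd²⁺]·[Fe²⁺]^2/[Fe³⁺]^2 = 10.0.
E = E° − (RT/nF) ln Q = 1.17 − (8.314×323)/(2×96485) × (2.303) = 1.170 − 0.032 = 1.138 V.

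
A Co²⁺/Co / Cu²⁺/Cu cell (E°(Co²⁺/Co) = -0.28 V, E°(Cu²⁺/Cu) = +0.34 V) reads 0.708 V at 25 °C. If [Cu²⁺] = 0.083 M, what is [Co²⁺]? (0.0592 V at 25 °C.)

8.8 × 10^-5 M

From the Nernst equation, log Q = n(E° − E)/0.0592 = 2(0.62 − 0.708)/0.0592 = -2.973, so Q = 0.00106.
With Q = [Co²⁺]/[Cu²⁺] and the known concentrations, [Co²⁺] in the numerator gives [Co²⁺] = 8.8 × 10^-5 M.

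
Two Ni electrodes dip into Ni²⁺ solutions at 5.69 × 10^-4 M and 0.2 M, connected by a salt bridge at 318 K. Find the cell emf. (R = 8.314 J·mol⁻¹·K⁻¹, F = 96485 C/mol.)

Both half-cells are Ni²⁺/Ni, so E°_cell = 0. The concentrated side is the cathode; the cell reaction moves Ni²⁺ from high to low concentration with n = 2.
Q = [Ni²⁺]_dilute/[Ni²⁺]_conc = 5.69 × 10^-4/0.2 = 0.00284.
E = 0 − (RT/nF) ln Q = −((8.314×318)/(2×96485))(-5.862) = 0.0803 V.

0.080 V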